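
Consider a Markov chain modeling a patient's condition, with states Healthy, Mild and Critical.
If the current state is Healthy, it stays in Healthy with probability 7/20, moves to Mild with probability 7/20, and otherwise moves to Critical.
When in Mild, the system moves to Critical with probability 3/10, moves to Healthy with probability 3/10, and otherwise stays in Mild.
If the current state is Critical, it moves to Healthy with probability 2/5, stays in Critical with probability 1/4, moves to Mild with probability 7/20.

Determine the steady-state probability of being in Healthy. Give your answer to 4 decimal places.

Let the stationary distribution be π with π = πP and π_1 + π_2 + π_3 = 1.
π_1 = 0.35·π_1 + 0.3·π_2 + 0.4·π_3
π_2 = 0.35·π_1 + 0.4·π_2 + 0.35·π_3
Solving with the normalization constraint gives π = (0.3459, 0.3684, 0.2857).
So the stationary probability of Healthy is 0.3459.

0.3459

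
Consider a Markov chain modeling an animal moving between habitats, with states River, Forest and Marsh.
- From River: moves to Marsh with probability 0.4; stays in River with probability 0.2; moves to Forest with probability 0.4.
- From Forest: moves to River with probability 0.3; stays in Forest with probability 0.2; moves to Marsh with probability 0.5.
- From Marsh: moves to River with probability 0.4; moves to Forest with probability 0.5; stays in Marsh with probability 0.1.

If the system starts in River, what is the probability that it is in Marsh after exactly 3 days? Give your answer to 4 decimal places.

0.3400

Propagate the distribution vector 3 days from River.
After 0 days: (1.0000, 0.0000, 0.0000)
After 1 day: (0.2000, 0.4000, 0.4000)
After 2 days: (0.3200, 0.3600, 0.3200)
After 3 days: (0.3000, 0.3600, 0.3400)
P(in Marsh after 3 days) = 0.3400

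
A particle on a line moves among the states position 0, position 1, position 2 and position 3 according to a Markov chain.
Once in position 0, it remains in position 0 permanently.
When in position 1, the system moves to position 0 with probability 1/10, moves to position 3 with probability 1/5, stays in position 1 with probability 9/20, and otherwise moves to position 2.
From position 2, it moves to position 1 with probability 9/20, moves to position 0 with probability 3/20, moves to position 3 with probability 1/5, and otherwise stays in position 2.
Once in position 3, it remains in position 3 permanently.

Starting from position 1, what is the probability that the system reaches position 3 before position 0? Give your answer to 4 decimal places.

0.6412

Let h(s) be the probability of absorption at position 3 starting from transient state s. Then h(position 3) = 1 and h(position 0) = 0. By first-step analysis:
h(position 1) = 0.1·0 + 0.45·h(position 1) + 0.25·h(position 2) + 0.2·1
h(position 2) = 0.15·0 + 0.45·h(position 1) + 0.2·h(position 2) + 0.2·1
Solving: h(position 1) = 0.6412, h(position 2) = 0.6107.
Starting from position 1, the probability is 0.6412.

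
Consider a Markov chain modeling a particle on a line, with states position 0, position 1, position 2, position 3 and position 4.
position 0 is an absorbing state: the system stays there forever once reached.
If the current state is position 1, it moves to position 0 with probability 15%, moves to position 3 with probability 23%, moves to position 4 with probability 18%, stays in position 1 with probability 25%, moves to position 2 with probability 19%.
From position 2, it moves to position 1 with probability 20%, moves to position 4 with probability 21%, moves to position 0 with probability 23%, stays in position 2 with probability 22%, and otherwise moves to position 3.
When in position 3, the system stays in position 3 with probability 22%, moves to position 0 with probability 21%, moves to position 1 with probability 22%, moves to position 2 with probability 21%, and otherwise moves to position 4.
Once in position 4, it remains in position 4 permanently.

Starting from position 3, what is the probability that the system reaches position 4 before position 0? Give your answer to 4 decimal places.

0.4487

Let h(s) be the probability of absorption at position 4 starting from transient state s. Then h(position 4) = 1 and h(position 0) = 0. By first-step analysis:
h(position 1) = 0.15·0 + 0.25·h(position 1) + 0.19·h(position 2) + 0.23·h(position 3) + 0.18·1
h(position 2) = 0.23·0 + 0.2·h(position 1) + 0.22·h(position 2) + 0.14·h(position 3) + 0.21·1
h(position 3) = 0.21·0 + 0.22·h(position 1) + 0.21·h(position 2) + 0.22·h(position 3) + 0.14·1
Solving: h(position 1) = 0.4986, h(position 2) = 0.4776, h(position 3) = 0.4487.
Starting from position 3, the probability is 0.4487.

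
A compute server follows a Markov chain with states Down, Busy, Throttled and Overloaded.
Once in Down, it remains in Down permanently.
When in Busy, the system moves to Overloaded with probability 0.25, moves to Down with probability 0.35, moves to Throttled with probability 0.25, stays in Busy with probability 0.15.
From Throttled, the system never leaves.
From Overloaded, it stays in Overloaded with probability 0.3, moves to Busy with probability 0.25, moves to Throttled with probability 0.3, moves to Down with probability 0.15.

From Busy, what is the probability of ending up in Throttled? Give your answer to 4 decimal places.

0.4695

Let h(s) be the probability of absorption at Throttled starting from transient state s. Then h(Throttled) = 1 and h(Down) = 0. By first-step analysis:
h(Busy) = 0.35·0 + 0.15·h(Busy) + 0.25·1 + 0.25·h(Overloaded)
h(Overloaded) = 0.15·0 + 0.25·h(Busy) + 0.3·1 + 0.3·h(Overloaded)
Solving: h(Busy) = 0.4695, h(Overloaded) = 0.5962.
Starting from Busy, the probability is 0.4695.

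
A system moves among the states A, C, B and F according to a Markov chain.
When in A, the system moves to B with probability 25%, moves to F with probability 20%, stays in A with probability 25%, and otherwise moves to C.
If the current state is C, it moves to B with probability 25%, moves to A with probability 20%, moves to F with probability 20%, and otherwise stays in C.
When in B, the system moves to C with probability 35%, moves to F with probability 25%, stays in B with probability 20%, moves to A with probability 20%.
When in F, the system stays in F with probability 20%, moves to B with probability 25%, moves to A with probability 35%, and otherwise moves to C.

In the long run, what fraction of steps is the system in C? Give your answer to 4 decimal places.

Let the stationary distribution be π with π = πP and π_1 + π_2 + π_3 + π_4 = 1.
π_1 = 0.25·π_1 + 0.2·π_2 + 0.2·π_3 + 0.35·π_4
π_2 = 0.3·π_1 + 0.35·π_2 + 0.35·π_3 + 0.2·π_4
π_3 = 0.25·π_1 + 0.25·π_2 + 0.2·π_3 + 0.25·π_4
Solving with the normalization constraint gives π = (0.2440, 0.3060, 0.2381, 0.2119).
So the stationary probability of C is 0.3060.

0.3060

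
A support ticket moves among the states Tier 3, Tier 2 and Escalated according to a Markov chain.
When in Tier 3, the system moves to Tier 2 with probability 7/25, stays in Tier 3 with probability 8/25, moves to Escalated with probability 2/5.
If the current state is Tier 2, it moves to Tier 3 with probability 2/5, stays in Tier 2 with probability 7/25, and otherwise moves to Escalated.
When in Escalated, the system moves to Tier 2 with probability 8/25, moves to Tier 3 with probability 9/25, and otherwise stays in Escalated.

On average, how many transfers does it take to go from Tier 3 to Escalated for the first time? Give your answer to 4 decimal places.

Let t(s) be the expected number of transfers to first reach Escalated from state s, with t(Escalated) = 0. Conditioning on the first transfer:
t(Tier 3) = 1 + 0.32·t(Tier 3) + 0.28·t(Tier 2)
t(Tier 2) = 1 + 0.4·t(Tier 3) + 0.28·t(Tier 2)
Solving: t(Tier 3) = 2.6483, t(Tier 2) = 2.8602.
Expected transfers from Tier 3 to Escalated: 2.6483.

2.6483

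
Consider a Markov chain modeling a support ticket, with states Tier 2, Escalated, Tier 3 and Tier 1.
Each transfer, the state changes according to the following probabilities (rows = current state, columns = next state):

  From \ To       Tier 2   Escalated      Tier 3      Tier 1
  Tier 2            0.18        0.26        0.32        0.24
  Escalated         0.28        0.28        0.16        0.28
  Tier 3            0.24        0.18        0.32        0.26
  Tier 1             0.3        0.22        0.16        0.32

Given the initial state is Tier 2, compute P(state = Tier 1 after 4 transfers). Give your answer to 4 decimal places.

0.2762

Propagate the distribution vector 4 transfers from Tier 2.
After 0 transfers: (1.0000, 0.0000, 0.0000, 0.0000)
After 1 transfer: (0.1800, 0.2600, 0.3200, 0.2400)
After 2 transfers: (0.2540, 0.2300, 0.2400, 0.2760)
After 3 transfers: (0.2505, 0.2344, 0.2390, 0.2761)
After 4 transfers: (0.2509, 0.2345, 0.2383, 0.2762)
P(in Tier 1 after 4 transfers) = 0.2762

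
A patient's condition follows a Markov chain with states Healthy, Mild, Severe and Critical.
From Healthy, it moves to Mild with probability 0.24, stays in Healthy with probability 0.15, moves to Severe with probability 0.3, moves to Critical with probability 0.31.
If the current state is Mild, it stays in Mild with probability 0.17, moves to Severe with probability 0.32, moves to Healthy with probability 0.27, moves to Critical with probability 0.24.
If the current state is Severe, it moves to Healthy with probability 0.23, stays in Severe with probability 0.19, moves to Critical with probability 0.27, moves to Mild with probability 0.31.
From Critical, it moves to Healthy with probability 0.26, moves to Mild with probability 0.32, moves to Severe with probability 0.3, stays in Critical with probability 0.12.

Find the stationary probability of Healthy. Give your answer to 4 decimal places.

Let the stationary distribution be π with π = πP and π_1 + π_2 + π_3 + π_4 = 1.
π_1 = 0.15·π_1 + 0.27·π_2 + 0.23·π_3 + 0.26·π_4
π_2 = 0.24·π_1 + 0.17·π_2 + 0.31·π_3 + 0.32·π_4
π_3 = 0.3·π_1 + 0.32·π_2 + 0.19·π_3 + 0.3·π_4
Solving with the normalization constraint gives π = (0.2291, 0.2599, 0.2750, 0.2360).
So the stationary probability of Healthy is 0.2291.

0.2291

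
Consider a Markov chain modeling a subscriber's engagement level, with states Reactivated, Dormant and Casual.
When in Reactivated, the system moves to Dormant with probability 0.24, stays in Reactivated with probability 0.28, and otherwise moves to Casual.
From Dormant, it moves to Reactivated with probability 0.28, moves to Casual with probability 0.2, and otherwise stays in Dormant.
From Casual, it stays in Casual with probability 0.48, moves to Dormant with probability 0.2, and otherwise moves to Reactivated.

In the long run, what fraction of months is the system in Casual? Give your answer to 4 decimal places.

Let the stationary distribution be π with π = πP and π_1 + π_2 + π_3 = 1.
π_1 = 0.28·π_1 + 0.28·π_2 + 0.32·π_3
π_2 = 0.24·π_1 + 0.52·π_2 + 0.2·π_3
Solving with the normalization constraint gives π = (0.2957, 0.3115, 0.3928).
So the stationary probability of Casual is 0.3928.

0.3928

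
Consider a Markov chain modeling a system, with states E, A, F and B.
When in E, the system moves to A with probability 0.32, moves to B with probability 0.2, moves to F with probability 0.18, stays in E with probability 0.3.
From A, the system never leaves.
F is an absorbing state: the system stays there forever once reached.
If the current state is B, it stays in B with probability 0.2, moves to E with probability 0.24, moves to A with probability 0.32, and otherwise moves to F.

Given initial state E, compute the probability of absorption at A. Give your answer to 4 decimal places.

0.6250

Let h(s) be the probability of absorption at A starting from transient state s. Then h(A) = 1 and h(F) = 0. By first-step analysis:
h(E) = 0.3·h(E) + 0.32·1 + 0.18·0 + 0.2·h(B)
h(B) = 0.24·h(E) + 0.32·1 + 0.24·0 + 0.2·h(B)
Solving: h(E) = 0.6250, h(B) = 0.5875.
Starting from E, the probability is 0.6250.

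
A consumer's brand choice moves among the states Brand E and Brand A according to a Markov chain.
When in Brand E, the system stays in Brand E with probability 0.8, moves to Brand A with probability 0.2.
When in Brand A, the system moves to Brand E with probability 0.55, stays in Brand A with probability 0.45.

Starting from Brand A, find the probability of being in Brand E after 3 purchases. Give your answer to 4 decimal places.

0.7219

Propagate the distribution vector 3 purchases from Brand A.
After 0 purchases: (0.0000, 1.0000)
After 1 purchase: (0.5500, 0.4500)
After 2 purchases: (0.6875, 0.3125)
After 3 purchases: (0.7219, 0.2781)
P(in Brand E after 3 purchases) = 0.7219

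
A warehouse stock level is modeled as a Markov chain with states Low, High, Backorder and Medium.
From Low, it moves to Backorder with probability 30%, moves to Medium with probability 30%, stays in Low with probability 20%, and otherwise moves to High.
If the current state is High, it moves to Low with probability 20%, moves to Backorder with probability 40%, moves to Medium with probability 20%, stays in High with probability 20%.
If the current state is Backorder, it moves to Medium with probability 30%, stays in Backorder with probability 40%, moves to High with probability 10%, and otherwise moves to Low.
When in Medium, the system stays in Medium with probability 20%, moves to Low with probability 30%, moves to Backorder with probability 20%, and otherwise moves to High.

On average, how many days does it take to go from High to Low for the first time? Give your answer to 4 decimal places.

4.4737

Let t(s) be the expected number of days to first reach Low from state s, with t(Low) = 0. Conditioning on the first day:
t(High) = 1 + 0.2·t(High) + 0.4·t(Backorder) + 0.2·t(Medium)
t(Backorder) = 1 + 0.1·t(High) + 0.4·t(Backorder) + 0.3·t(Medium)
t(Medium) = 1 + 0.3·t(High) + 0.2·t(Backorder) + 0.2·t(Medium)
Solving: t(High) = 4.4737, t(Backorder) = 4.4298, t(Medium) = 4.0351.
Expected days from High to Low: 4.4737.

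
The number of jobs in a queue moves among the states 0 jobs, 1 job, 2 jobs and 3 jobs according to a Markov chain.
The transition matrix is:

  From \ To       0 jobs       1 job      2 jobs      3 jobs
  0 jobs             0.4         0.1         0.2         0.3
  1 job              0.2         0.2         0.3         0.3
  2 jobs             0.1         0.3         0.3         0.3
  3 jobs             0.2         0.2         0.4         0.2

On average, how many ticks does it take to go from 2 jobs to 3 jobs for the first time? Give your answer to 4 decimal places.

3.3333

Let t(s) be the expected number of ticks to first reach 3 jobs from state s, with t(3 jobs) = 0. Conditioning on the first tick:
t(0 jobs) = 1 + 0.4·t(0 jobs) + 0.1·t(1 job) + 0.2·t(2 jobs)
t(1 job) = 1 + 0.2·t(0 jobs) + 0.2·t(1 job) + 0.3·t(2 jobs)
t(2 jobs) = 1 + 0.1·t(0 jobs) + 0.3·t(1 job) + 0.3·t(2 jobs)
Solving: t(0 jobs) = 3.3333, t(1 job) = 3.3333, t(2 jobs) = 3.3333.
Expected ticks from 2 jobs to 3 jobs: 3.3333.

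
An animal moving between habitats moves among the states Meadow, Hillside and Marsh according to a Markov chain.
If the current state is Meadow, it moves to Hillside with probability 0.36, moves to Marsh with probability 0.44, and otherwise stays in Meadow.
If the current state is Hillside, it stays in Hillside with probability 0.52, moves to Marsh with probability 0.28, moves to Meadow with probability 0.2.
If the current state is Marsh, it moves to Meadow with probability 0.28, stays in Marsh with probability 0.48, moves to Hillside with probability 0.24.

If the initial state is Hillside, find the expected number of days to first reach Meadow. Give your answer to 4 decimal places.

Let t(s) be the expected number of days to first reach Meadow from state s, with t(Meadow) = 0. Conditioning on the first day:
t(Hillside) = 1 + 0.52·t(Hillside) + 0.28·t(Marsh)
t(Marsh) = 1 + 0.24·t(Hillside) + 0.48·t(Marsh)
Solving: t(Hillside) = 4.3860, t(Marsh) = 3.9474.
Expected days from Hillside to Meadow: 4.3860.

4.3860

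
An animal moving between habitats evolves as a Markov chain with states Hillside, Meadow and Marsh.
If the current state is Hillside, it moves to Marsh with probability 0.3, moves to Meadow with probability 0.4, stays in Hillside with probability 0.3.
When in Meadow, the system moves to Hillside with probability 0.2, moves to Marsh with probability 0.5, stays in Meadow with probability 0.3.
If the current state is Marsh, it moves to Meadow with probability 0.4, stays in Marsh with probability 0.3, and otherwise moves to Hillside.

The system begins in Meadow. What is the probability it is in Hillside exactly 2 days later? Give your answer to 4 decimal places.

Sum over the intermediate state after 1 day:
P = P(Meadow→Hillside)·P(Hillside→Hillside) + P(Meadow→Meadow)·P(Meadow→Hillside) + P(Meadow→Marsh)·P(Marsh→Hillside)
  = 0.2×0.3 + 0.3×0.2 + 0.5×0.3
  = 0.0600 + 0.0600 + 0.1500 = 0.2700

0.2700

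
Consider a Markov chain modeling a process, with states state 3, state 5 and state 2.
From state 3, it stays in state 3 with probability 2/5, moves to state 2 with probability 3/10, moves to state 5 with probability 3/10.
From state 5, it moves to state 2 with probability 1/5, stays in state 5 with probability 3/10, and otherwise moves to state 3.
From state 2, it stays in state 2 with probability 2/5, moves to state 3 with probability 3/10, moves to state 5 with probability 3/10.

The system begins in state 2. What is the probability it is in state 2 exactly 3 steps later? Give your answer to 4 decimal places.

Propagate the distribution vector 3 steps from state 2.
After 0 steps: (0.0000, 0.0000, 1.0000)
After 1 step: (0.3000, 0.3000, 0.4000)
After 2 steps: (0.3900, 0.3000, 0.3100)
After 3 steps: (0.3990, 0.3000, 0.3010)
P(in state 2 after 3 steps) = 0.3010

0.3010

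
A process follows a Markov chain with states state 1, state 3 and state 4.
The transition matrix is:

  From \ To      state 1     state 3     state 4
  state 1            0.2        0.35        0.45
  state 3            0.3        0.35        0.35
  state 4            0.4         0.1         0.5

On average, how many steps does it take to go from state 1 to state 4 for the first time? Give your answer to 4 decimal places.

2.4096

Let t(s) be the expected number of steps to first reach state 4 from state s, with t(state 4) = 0. Conditioning on the first step:
t(state 1) = 1 + 0.2·t(state 1) + 0.35·t(state 3)
t(state 3) = 1 + 0.3·t(state 1) + 0.35·t(state 3)
Solving: t(state 1) = 2.4096, t(state 3) = 2.6506.
Expected steps from state 1 to state 4: 2.4096.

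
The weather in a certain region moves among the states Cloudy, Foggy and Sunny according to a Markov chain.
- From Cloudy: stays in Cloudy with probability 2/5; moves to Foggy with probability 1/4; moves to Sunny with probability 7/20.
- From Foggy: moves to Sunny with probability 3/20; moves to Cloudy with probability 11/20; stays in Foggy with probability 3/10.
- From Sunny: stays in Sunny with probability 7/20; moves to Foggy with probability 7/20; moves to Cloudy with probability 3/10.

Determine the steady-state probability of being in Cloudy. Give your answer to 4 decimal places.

0.4149

Let the stationary distribution be π with π = πP and π_1 + π_2 + π_3 = 1.
π_1 = 0.4·π_1 + 0.55·π_2 + 0.3·π_3
π_2 = 0.25·π_1 + 0.3·π_2 + 0.35·π_3
Solving with the normalization constraint gives π = (0.4149, 0.2938, 0.2912).
So the stationary probability of Cloudy is 0.4149.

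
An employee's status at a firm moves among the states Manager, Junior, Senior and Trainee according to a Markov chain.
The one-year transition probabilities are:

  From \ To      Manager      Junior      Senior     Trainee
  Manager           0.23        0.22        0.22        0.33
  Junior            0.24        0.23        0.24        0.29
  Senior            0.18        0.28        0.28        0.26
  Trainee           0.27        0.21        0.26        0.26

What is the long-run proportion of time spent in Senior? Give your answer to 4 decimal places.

Let the stationary distribution be π with π = πP and π_1 + π_2 + π_3 + π_4 = 1.
π_1 = 0.23·π_1 + 0.24·π_2 + 0.18·π_3 + 0.27·π_4
π_2 = 0.22·π_1 + 0.23·π_2 + 0.28·π_3 + 0.21·π_4
π_3 = 0.22·π_1 + 0.24·π_2 + 0.28·π_3 + 0.26·π_4
Solving with the normalization constraint gives π = (0.2311, 0.2346, 0.2511, 0.2832).
So the stationary probability of Senior is 0.2511.

0.2511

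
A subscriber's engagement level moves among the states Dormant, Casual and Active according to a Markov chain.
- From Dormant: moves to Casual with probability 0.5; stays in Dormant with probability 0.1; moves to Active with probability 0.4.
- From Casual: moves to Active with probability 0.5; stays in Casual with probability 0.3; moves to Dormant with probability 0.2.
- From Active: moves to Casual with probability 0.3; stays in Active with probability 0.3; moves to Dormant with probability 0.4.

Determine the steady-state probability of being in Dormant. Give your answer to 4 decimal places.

Let the stationary distribution be π with π = πP and π_1 + π_2 + π_3 = 1.
π_1 = 0.1·π_1 + 0.2·π_2 + 0.4·π_3
π_2 = 0.5·π_1 + 0.3·π_2 + 0.3·π_3
Solving with the normalization constraint gives π = (0.2537, 0.3507, 0.3955).
So the stationary probability of Dormant is 0.2537.

0.2537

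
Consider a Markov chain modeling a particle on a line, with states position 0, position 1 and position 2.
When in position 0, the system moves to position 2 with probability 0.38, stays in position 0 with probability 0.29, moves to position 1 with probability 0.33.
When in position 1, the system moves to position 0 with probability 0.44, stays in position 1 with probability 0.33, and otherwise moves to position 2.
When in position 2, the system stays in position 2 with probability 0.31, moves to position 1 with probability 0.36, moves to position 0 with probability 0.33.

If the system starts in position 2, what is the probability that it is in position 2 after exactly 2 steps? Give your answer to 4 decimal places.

Sum over the intermediate state after 1 step:
P = P(position 2→position 0)·P(position 0→position 2) + P(position 2→position 1)·P(position 1→position 2) + P(position 2→position 2)·P(position 2→position 2)
  = 0.33×0.38 + 0.36×0.23 + 0.31×0.31
  = 0.1254 + 0.0828 + 0.0961 = 0.3043

0.3043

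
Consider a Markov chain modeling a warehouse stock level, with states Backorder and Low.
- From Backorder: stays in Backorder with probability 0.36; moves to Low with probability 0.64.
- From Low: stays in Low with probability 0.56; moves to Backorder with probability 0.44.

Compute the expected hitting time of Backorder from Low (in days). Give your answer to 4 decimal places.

2.2727

Let t(s) be the expected number of days to first reach Backorder from state s, with t(Backorder) = 0. Conditioning on the first day:
t(Low) = 1 + 0.56·t(Low)
Solving: t(Low) = 2.2727.
Expected days from Low to Backorder: 2.2727.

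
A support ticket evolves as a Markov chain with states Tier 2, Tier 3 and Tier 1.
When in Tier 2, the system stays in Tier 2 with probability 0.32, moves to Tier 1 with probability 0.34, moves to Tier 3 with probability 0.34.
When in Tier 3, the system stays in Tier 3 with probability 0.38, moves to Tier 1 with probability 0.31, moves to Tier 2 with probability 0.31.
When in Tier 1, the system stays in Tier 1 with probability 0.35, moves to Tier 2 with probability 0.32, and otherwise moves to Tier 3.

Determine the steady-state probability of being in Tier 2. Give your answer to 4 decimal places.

Let the stationary distribution be π with π = πP and π_1 + π_2 + π_3 = 1.
π_1 = 0.32·π_1 + 0.31·π_2 + 0.32·π_3
π_2 = 0.34·π_1 + 0.38·π_2 + 0.33·π_3
Solving with the normalization constraint gives π = (0.3165, 0.3507, 0.3328).
So the stationary probability of Tier 2 is 0.3165.

0.3165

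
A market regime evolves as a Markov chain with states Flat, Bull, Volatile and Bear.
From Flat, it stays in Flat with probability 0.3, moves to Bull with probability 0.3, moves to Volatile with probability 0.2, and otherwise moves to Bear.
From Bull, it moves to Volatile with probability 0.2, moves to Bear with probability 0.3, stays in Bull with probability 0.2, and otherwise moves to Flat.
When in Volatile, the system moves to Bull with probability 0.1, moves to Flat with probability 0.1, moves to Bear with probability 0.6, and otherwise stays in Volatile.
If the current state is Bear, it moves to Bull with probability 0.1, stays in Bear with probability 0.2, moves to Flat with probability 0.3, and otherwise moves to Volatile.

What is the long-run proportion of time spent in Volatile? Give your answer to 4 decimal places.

0.2645

Let the stationary distribution be π with π = πP and π_1 + π_2 + π_3 + π_4 = 1.
π_1 = 0.3·π_1 + 0.3·π_2 + 0.1·π_3 + 0.3·π_4
π_2 = 0.3·π_1 + 0.2·π_2 + 0.1·π_3 + 0.1·π_4
π_3 = 0.2·π_1 + 0.2·π_2 + 0.2·π_3 + 0.4·π_4
Solving with the normalization constraint gives π = (0.2471, 0.1660, 0.2645, 0.3224).
So the stationary probability of Volatile is 0.2645.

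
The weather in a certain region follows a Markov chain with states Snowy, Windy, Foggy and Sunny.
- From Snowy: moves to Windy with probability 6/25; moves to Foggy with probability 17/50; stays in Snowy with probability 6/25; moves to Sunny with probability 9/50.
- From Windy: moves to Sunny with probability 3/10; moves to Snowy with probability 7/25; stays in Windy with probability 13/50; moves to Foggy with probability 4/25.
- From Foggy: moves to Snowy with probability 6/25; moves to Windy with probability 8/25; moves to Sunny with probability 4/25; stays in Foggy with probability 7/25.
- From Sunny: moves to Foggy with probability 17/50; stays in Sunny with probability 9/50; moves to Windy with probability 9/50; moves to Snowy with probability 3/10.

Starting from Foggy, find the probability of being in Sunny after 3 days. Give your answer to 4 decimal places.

Propagate the distribution vector 3 days from Foggy.
After 0 days: (0.0000, 0.0000, 1.0000, 0.0000)
After 1 day: (0.2400, 0.3200, 0.2800, 0.1600)
After 2 days: (0.2624, 0.2592, 0.2656, 0.2128)
After 3 days: (0.2631, 0.2537, 0.2774, 0.2058)
P(in Sunny after 3 days) = 0.2058

0.2058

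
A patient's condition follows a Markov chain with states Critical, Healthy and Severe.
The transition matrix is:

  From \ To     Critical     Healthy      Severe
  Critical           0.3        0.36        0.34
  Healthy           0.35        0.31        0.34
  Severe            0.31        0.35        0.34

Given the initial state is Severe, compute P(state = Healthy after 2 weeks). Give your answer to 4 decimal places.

Sum over the intermediate state after 1 week:
P = P(Severe→Critical)·P(Critical→Healthy) + P(Severe→Healthy)·P(Healthy→Healthy) + P(Severe→Severe)·P(Severe→Healthy)
  = 0.31×0.36 + 0.35×0.31 + 0.34×0.35
  = 0.1116 + 0.1085 + 0.1190 = 0.3391

0.3391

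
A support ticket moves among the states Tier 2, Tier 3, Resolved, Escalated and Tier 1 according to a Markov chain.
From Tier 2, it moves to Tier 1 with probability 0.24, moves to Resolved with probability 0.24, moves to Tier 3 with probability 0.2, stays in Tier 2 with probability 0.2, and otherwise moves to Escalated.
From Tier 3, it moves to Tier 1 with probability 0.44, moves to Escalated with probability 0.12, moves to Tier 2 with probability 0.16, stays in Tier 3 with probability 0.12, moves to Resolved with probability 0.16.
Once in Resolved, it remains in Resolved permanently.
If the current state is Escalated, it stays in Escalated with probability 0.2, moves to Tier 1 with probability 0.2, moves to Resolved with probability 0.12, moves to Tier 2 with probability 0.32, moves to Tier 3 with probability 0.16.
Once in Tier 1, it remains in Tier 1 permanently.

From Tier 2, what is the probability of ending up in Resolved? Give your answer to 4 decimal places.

Let h(s) be the probability of absorption at Resolved starting from transient state s. Then h(Resolved) = 1 and h(Tier 1) = 0. By first-step analysis:
h(Tier 2) = 0.2·h(Tier 2) + 0.2·h(Tier 3) + 0.24·1 + 0.12·h(Escalated) + 0.24·0
h(Tier 3) = 0.16·h(Tier 2) + 0.12·h(Tier 3) + 0.16·1 + 0.12·h(Escalated) + 0.44·0
h(Escalated) = 0.32·h(Tier 2) + 0.16·h(Tier 3) + 0.12·1 + 0.2·h(Escalated) + 0.2·0
Solving: h(Tier 2) = 0.4366, h(Tier 3) = 0.3140, h(Escalated) = 0.3875.
Starting from Tier 2, the probability is 0.4366.

0.4366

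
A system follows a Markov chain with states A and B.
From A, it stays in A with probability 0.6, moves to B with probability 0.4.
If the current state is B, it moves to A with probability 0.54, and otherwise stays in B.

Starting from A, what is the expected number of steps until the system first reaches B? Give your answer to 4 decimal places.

Let t(s) be the expected number of steps to first reach B from state s, with t(B) = 0. Conditioning on the first step:
t(A) = 1 + 0.6·t(A)
Solving: t(A) = 2.5000.
Expected steps from A to B: 2.5000.

2.5000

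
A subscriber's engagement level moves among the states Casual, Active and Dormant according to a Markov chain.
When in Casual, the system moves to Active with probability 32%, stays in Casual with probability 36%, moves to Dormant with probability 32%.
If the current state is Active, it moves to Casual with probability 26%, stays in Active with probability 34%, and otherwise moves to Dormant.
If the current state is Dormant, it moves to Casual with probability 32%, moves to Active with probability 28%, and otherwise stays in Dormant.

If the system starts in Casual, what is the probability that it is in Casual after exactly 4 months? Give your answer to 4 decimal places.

Propagate the distribution vector 4 months from Casual.
After 0 months: (1.0000, 0.0000, 0.0000)
After 1 month: (0.3600, 0.3200, 0.3200)
After 2 months: (0.3152, 0.3136, 0.3712)
After 3 months: (0.3138, 0.3114, 0.3748)
After 4 months: (0.3139, 0.3112, 0.3749)
P(in Casual after 4 months) = 0.3139

0.3139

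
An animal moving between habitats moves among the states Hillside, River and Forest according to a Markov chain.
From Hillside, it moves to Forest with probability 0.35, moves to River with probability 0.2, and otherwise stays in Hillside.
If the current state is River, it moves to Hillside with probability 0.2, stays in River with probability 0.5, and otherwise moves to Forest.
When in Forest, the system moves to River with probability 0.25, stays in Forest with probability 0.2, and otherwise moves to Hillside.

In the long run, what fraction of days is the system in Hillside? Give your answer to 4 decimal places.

Let the stationary distribution be π with π = πP and π_1 + π_2 + π_3 = 1.
π_1 = 0.45·π_1 + 0.2·π_2 + 0.55·π_3
π_2 = 0.2·π_1 + 0.5·π_2 + 0.25·π_3
Solving with the normalization constraint gives π = (0.4025, 0.3065, 0.2910).
So the stationary probability of Hillside is 0.4025.

0.4025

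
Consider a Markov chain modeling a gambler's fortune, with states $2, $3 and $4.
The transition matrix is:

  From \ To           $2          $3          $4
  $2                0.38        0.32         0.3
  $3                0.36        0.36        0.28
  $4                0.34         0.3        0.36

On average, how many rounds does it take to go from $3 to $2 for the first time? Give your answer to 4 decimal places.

2.8256

Let t(s) be the expected number of rounds to first reach $2 from state s, with t($2) = 0. Conditioning on the first round:
t($3) = 1 + 0.36·t($3) + 0.28·t($4)
t($4) = 1 + 0.3·t($3) + 0.36·t($4)
Solving: t($3) = 2.8256, t($4) = 2.8870.
Expected rounds from $3 to $2: 2.8256.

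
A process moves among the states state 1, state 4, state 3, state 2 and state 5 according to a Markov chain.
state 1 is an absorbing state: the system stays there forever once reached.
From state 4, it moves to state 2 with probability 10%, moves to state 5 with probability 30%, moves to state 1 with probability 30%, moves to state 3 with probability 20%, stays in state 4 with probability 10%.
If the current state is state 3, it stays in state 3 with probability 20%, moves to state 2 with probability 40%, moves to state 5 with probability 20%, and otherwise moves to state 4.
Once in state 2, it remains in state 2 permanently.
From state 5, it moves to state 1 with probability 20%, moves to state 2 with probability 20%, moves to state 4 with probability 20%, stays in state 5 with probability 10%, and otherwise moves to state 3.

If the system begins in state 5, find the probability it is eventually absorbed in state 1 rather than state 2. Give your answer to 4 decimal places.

Let h(s) be the probability of absorption at state 1 starting from transient state s. Then h(state 1) = 1 and h(state 2) = 0. By first-step analysis:
h(state 4) = 0.3·1 + 0.1·h(state 4) + 0.2·h(state 3) + 0.1·0 + 0.3·h(state 5)
h(state 3) = 0.2·h(state 4) + 0.2·h(state 3) + 0.4·0 + 0.2·h(state 5)
h(state 5) = 0.2·1 + 0.2·h(state 4) + 0.3·h(state 3) + 0.2·0 + 0.1·h(state 5)
Solving: h(state 4) = 0.5248, h(state 3) = 0.2355, h(state 5) = 0.4174.
Starting from state 5, the probability is 0.4174.

0.4174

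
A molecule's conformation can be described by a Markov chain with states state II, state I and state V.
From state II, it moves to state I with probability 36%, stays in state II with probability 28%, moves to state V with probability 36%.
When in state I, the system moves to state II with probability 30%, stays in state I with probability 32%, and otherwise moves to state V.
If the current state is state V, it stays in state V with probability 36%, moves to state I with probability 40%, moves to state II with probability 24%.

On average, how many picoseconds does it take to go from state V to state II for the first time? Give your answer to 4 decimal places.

Let t(s) be the expected number of picoseconds to first reach state II from state s, with t(state II) = 0. Conditioning on the first picosecond:
t(state I) = 1 + 0.32·t(state I) + 0.38·t(state V)
t(state V) = 1 + 0.4·t(state I) + 0.36·t(state V)
Solving: t(state I) = 3.6017, t(state V) = 3.8136.
Expected picoseconds from state V to state II: 3.8136.

3.8136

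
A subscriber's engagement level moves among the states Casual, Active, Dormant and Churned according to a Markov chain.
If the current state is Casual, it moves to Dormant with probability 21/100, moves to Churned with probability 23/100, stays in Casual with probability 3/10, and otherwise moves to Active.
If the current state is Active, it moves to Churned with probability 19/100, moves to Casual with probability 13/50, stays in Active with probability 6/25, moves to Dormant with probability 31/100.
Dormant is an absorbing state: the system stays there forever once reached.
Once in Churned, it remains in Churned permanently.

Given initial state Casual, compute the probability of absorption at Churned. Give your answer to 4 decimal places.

0.4828

Let h(s) be the probability of absorption at Churned starting from transient state s. Then h(Churned) = 1 and h(Dormant) = 0. By first-step analysis:
h(Casual) = 0.3·h(Casual) + 0.26·h(Active) + 0.21·0 + 0.23·1
h(Active) = 0.26·h(Casual) + 0.24·h(Active) + 0.31·0 + 0.19·1
Solving: h(Casual) = 0.4828, h(Active) = 0.4152.
Starting from Casual, the probability is 0.4828.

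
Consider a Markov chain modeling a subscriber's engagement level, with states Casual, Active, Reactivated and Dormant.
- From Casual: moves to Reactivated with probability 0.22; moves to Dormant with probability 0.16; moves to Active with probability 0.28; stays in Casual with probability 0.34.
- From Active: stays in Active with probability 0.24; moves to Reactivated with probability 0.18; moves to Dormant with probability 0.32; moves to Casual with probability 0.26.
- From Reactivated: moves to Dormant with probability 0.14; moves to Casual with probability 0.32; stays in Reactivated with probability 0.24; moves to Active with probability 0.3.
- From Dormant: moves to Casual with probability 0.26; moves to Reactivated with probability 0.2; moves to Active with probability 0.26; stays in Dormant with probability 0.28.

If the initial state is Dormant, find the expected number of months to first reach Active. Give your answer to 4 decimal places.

3.6428

Let t(s) be the expected number of months to first reach Active from state s, with t(Active) = 0. Conditioning on the first month:
t(Casual) = 1 + 0.34·t(Casual) + 0.22·t(Reactivated) + 0.16·t(Dormant)
t(Reactivated) = 1 + 0.32·t(Casual) + 0.24·t(Reactivated) + 0.14·t(Dormant)
t(Dormant) = 1 + 0.26·t(Casual) + 0.2·t(Reactivated) + 0.28·t(Dormant)
Solving: t(Casual) = 3.5602, t(Reactivated) = 3.4859, t(Dormant) = 3.6428.
Expected months from Dormant to Active: 3.6428.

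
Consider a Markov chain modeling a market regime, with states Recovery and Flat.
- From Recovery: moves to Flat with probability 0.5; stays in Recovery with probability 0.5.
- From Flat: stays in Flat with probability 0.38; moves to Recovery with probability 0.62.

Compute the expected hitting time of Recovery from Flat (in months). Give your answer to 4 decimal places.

1.6129

Let t(s) be the expected number of months to first reach Recovery from state s, with t(Recovery) = 0. Conditioning on the first month:
t(Flat) = 1 + 0.38·t(Flat)
Solving: t(Flat) = 1.6129.
Expected months from Flat to Recovery: 1.6129.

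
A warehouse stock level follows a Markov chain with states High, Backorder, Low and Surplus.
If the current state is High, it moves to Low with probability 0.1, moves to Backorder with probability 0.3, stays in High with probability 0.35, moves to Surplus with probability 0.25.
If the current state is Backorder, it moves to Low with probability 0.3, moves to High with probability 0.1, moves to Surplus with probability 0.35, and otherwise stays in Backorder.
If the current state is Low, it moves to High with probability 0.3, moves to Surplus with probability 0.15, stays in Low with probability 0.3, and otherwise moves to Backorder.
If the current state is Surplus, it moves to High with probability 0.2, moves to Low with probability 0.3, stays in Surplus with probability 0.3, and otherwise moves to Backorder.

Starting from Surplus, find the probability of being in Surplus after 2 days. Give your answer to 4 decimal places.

0.2550

Propagate the distribution vector 2 days from Surplus.
After 0 days: (0.0000, 0.0000, 0.0000, 1.0000)
After 1 day: (0.2000, 0.2000, 0.3000, 0.3000)
After 2 days: (0.2400, 0.2450, 0.2600, 0.2550)
P(in Surplus after 2 days) = 0.2550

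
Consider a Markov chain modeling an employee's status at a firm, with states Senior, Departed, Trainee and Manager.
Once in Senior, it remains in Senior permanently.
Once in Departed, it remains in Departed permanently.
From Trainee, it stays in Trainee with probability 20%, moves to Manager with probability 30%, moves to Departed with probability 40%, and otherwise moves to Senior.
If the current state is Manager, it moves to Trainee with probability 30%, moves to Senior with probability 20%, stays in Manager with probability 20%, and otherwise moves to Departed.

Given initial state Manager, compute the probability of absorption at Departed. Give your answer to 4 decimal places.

0.6545

Let h(s) be the probability of absorption at Departed starting from transient state s. Then h(Departed) = 1 and h(Senior) = 0. By first-step analysis:
h(Trainee) = 0.1·0 + 0.4·1 + 0.2·h(Trainee) + 0.3·h(Manager)
h(Manager) = 0.2·0 + 0.3·1 + 0.3·h(Trainee) + 0.2·h(Manager)
Solving: h(Trainee) = 0.7455, h(Manager) = 0.6545.
Starting from Manager, the probability is 0.6545.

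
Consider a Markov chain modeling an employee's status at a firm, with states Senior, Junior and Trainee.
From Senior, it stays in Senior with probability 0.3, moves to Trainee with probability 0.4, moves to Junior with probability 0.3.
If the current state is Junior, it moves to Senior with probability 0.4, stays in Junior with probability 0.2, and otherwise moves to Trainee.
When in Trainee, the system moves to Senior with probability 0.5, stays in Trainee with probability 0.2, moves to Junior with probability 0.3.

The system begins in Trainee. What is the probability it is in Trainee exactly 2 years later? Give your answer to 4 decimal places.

0.3600

Sum over the intermediate state after 1 year:
P = P(Trainee→Senior)·P(Senior→Trainee) + P(Trainee→Junior)·P(Junior→Trainee) + P(Trainee→Trainee)·P(Trainee→Trainee)
  = 0.5×0.4 + 0.3×0.4 + 0.2×0.2
  = 0.2000 + 0.1200 + 0.0400 = 0.3600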